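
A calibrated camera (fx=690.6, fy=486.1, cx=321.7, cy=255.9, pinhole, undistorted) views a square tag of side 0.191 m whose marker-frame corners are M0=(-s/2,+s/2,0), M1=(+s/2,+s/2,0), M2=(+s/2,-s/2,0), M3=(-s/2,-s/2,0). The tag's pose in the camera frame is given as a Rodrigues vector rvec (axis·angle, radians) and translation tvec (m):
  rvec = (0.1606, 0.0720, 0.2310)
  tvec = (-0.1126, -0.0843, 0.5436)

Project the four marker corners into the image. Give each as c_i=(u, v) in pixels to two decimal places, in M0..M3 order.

c0=(44.59, 243.11) c1=(270.54, 281.98) c2=(323.45, 112.91) c3=(83.01, 74.91)

Intrinsics K: fx=690.6, fy=486.1, cx=321.7, cy=255.9
Marker side s = 0.191 m; corners in marker frame (Z=0):
  M0 = (-0.0955, +0.0955, 0)
  M1 = (+0.0955, +0.0955, 0)
  M2 = (+0.0955, -0.0955, 0)
  M3 = (-0.0955, -0.0955, 0)
rvec = (0.1606, 0.0720, 0.2310), |rvec| = θ = 0.29041 rad = 16.639°
Rodrigues: sinθ=0.28634, 1−cosθ=0.04187; R = I + sinθ·[k]× + (1−cosθ)·[k]×²:
    [+0.97093 -0.22203 +0.08941]
    [+0.23351 +0.96070 -0.15009]
    [-0.05257 +0.16661 +0.98462]
t = (-0.1126, -0.0843, 0.5436) m
M0: Pc = R·M0+t = (-0.22653, -0.01485, +0.56453); u = 690.6·(-0.22653)/0.56453 + 321.7 = 44.5857, v = 486.1·(-0.01485)/0.56453 + 255.9 = 243.1105
M1: Pc = R·M1+t = (-0.04108, +0.02975, +0.55449); u = 690.6·(-0.04108)/0.55449 + 321.7 = 270.5370, v = 486.1·(+0.02975)/0.55449 + 255.9 = 281.9779
M2: Pc = R·M2+t = (+0.00133, -0.15375, +0.52267); u = 690.6·(+0.00133)/0.52267 + 321.7 = 323.4540, v = 486.1·(-0.15375)/0.52267 + 255.9 = 112.9099
M3: Pc = R·M3+t = (-0.18412, -0.19835, +0.53271); u = 690.6·(-0.18412)/0.53271 + 321.7 = 83.0076, v = 486.1·(-0.19835)/0.53271 + 255.9 = 74.9075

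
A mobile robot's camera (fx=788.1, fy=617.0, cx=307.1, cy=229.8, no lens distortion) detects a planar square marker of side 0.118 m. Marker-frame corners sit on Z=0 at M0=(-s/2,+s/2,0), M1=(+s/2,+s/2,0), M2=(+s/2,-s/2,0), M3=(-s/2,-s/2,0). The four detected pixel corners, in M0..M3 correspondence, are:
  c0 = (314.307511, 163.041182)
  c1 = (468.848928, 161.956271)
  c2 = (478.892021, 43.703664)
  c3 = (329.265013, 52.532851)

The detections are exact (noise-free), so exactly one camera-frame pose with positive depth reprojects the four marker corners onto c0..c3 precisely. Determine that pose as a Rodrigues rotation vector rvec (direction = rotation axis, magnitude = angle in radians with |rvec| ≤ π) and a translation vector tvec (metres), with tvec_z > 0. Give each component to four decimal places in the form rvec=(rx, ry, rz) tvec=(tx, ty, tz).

Intrinsics K: fx=788.1, fy=617.0, cx=307.1, cy=229.8
Marker side s = 0.118 m; corners in marker frame (Z=0):
  M0 = (-0.0590, +0.0590, 0)
  M1 = (+0.0590, +0.0590, 0)
  M2 = (+0.0590, -0.0590, 0)
  M3 = (-0.0590, -0.0590, 0)
Detected image corners:
  c0 = (314.307511, 163.041182) px
  c1 = (468.848928, 161.956271) px
  c2 = (478.892021, 43.703664) px
  c3 = (329.265013, 52.532851) px
Planar DLT: solve 8×8 A·h = b for H (H[2,2]=1):
  H  [+1054.63238 -234.81874 +395.31026]
  H  [-104.52699 +934.26257 +104.30742]
  H  [-0.58774 -0.32215 +1.00000]
B = K⁻¹H; ‖b₁‖=1.674539, ‖b₂‖=1.674539; λ = 2/(‖b₁‖+‖b₂‖) = 0.597179, sign → tz>0 ⇒ λ=+0.597179
r₁ = λ·B[:,0] = (+0.93591,+0.02956,-0.35099); r₂ = λ·B[:,1] = (-0.10297,+0.97590,-0.19238)
r₃ = r₁×r₂ = (+0.33684,+0.21619,+0.91640); SVD([r₁ r₂ r₃]) → R = UVᵀ:
  R  [+0.93591 -0.10297 +0.33684]
  R  [+0.02956 +0.97590 +0.21619]
  R  [-0.35099 -0.19238 +0.91640]
t = (+0.06684, -0.12146, +0.59718) m
tr R = 2.828220; θ = arccos((tr R − 1)/2) = 0.417489 rad = 23.920°
axis k = ((R−Rᵀ)₃₂, (R−Rᵀ)₁₃, (R−Rᵀ)₂₁) / (2 sinθ) = (-0.503837, +0.848200, +0.163419)
rvec = θ·k = (-0.210346, +0.354114, +0.068226)

rvec=(-0.2103, 0.3541, 0.0682) tvec=(0.0668, -0.1215, 0.5972)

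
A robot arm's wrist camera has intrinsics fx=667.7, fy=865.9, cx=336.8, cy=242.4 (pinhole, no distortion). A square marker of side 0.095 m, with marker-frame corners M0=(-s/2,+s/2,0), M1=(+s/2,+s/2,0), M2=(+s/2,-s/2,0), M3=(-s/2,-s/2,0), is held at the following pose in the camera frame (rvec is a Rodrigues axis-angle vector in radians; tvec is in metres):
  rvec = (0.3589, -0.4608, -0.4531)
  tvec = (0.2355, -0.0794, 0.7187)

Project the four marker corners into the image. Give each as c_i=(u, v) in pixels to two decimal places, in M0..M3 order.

c0=(533.90, 223.09) c1=(592.65, 170.34) c2=(577.52, 69.52) c3=(514.56, 120.60)

Intrinsics K: fx=667.7, fy=865.9, cx=336.8, cy=242.4
Marker side s = 0.095 m; corners in marker frame (Z=0):
  M0 = (-0.0475, +0.0475, 0)
  M1 = (+0.0475, +0.0475, 0)
  M2 = (+0.0475, -0.0475, 0)
  M3 = (-0.0475, -0.0475, 0)
rvec = (0.3589, -0.4608, -0.4531), |rvec| = θ = 0.73922 rad = 42.354°
Rodrigues: sinθ=0.67371, 1−cosθ=0.26101; R = I + sinθ·[k]× + (1−cosθ)·[k]×²:
    [+0.80052 +0.33395 -0.49764]
    [-0.49194 +0.84042 -0.22737]
    [+0.34229 +0.42682 +0.83705]
t = (0.2355, -0.0794, 0.7187) m
M0: Pc = R·M0+t = (+0.21334, -0.01611, +0.72272); u = 667.7·(+0.21334)/0.72272 + 336.8 = 533.8982, v = 865.9·(-0.01611)/0.72272 + 242.4 = 223.0946
M1: Pc = R·M1+t = (+0.28939, -0.06285, +0.75523); u = 667.7·(+0.28939)/0.75523 + 336.8 = 592.6470, v = 865.9·(-0.06285)/0.75523 + 242.4 = 170.3433
M2: Pc = R·M2+t = (+0.25766, -0.14269, +0.71468); u = 667.7·(+0.25766)/0.71468 + 336.8 = 577.5226, v = 865.9·(-0.14269)/0.71468 + 242.4 = 69.5230
M3: Pc = R·M3+t = (+0.18161, -0.09595, +0.68217); u = 667.7·(+0.18161)/0.68217 + 336.8 = 514.5609, v = 865.9·(-0.09595)/0.68217 + 242.4 = 120.6038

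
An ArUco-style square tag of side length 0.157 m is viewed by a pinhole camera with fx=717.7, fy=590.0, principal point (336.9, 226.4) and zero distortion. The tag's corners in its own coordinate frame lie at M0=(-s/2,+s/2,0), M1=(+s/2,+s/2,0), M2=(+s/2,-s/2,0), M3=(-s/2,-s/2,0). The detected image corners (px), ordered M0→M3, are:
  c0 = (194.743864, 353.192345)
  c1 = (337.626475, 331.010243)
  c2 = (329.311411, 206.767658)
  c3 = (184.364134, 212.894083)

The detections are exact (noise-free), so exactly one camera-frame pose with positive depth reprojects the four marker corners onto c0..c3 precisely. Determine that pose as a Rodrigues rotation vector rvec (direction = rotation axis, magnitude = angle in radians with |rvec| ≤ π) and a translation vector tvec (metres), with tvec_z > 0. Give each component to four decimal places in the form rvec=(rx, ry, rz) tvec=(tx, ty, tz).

Intrinsics K: fx=717.7, fy=590.0, cx=336.9, cy=226.4
Marker side s = 0.157 m; corners in marker frame (Z=0):
  M0 = (-0.0785, +0.0785, 0)
  M1 = (+0.0785, +0.0785, 0)
  M2 = (+0.0785, -0.0785, 0)
  M3 = (-0.0785, -0.0785, 0)
Detected image corners:
  c0 = (194.743864, 353.192345) px
  c1 = (337.626475, 331.010243) px
  c2 = (329.311411, 206.767658) px
  c3 = (184.364134, 212.894083) px
Planar DLT: solve 8×8 A·h = b for H (H[2,2]=1):
  H  [+1119.96726 +69.82614 +265.91846]
  H  [+124.25292 +850.64661 +275.74634]
  H  [+0.77753 +0.04088 +1.00000]
B = K⁻¹H; ‖b₁‖=1.428810, ‖b₂‖=1.428810; λ = 2/(‖b₁‖+‖b₂‖) = 0.699883, sign → tz>0 ⇒ λ=+0.699883
r₁ = λ·B[:,0] = (+0.83672,-0.06142,+0.54418); r₂ = λ·B[:,1] = (+0.05466,+0.99809,+0.02861)
r₃ = r₁×r₂ = (-0.54490,+0.00581,+0.83848); SVD([r₁ r₂ r₃]) → R = UVᵀ:
  R  [+0.83672 +0.05466 -0.54490]
  R  [-0.06142 +0.99809 +0.00581]
  R  [+0.54418 +0.02861 +0.83848]
t = (-0.06922, +0.05854, +0.69988) m
tr R = 2.673294; θ = arccos((tr R − 1)/2) = 0.579664 rad = 33.212°
axis k = ((R−Rᵀ)₃₂, (R−Rᵀ)₁₃, (R−Rᵀ)₂₁) / (2 sinθ) = (+0.020814, -0.994152, -0.105968)
rvec = θ·k = (+0.012065, -0.576274, -0.061426)

rvec=(0.0121, -0.5763, -0.0614) tvec=(-0.0692, 0.0585, 0.6999)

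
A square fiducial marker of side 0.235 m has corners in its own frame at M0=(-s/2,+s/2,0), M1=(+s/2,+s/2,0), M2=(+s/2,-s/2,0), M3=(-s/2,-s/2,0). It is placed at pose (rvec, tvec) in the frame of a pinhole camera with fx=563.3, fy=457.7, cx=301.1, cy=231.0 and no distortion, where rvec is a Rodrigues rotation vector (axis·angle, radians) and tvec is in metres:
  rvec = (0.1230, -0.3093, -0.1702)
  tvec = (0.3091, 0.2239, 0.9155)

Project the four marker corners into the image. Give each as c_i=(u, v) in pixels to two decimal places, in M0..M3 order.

c0=(436.64, 414.71) c1=(555.49, 381.09) c2=(543.93, 273.80) c3=(419.43, 300.24)

Intrinsics K: fx=563.3, fy=457.7, cx=301.1, cy=231.0
Marker side s = 0.235 m; corners in marker frame (Z=0):
  M0 = (-0.1175, +0.1175, 0)
  M1 = (+0.1175, +0.1175, 0)
  M2 = (+0.1175, -0.1175, 0)
  M3 = (-0.1175, -0.1175, 0)
rvec = (0.1230, -0.3093, -0.1702), |rvec| = θ = 0.37385 rad = 21.420°
Rodrigues: sinθ=0.36520, 1−cosθ=0.06907; R = I + sinθ·[k]× + (1−cosθ)·[k]×²:
    [+0.93841 +0.14746 -0.31249]
    [-0.18506 +0.97821 -0.09414]
    [+0.29180 +0.14617 +0.94524]
t = (0.3091, 0.2239, 0.9155) m
M0: Pc = R·M0+t = (+0.21616, +0.36058, +0.89839); u = 563.3·(+0.21616)/0.89839 + 301.1 = 436.6374, v = 457.7·(+0.36058)/0.89839 + 231.0 = 414.7061
M1: Pc = R·M1+t = (+0.43669, +0.31709, +0.96696); u = 563.3·(+0.43669)/0.96696 + 301.1 = 555.4918, v = 457.7·(+0.31709)/0.96696 + 231.0 = 381.0929
M2: Pc = R·M2+t = (+0.40204, +0.08722, +0.93261); u = 563.3·(+0.40204)/0.93261 + 301.1 = 543.9309, v = 457.7·(+0.08722)/0.93261 + 231.0 = 273.8030
M3: Pc = R·M3+t = (+0.18151, +0.13071, +0.86404); u = 563.3·(+0.18151)/0.86404 + 301.1 = 419.4338, v = 457.7·(+0.13071)/0.86404 + 231.0 = 300.2377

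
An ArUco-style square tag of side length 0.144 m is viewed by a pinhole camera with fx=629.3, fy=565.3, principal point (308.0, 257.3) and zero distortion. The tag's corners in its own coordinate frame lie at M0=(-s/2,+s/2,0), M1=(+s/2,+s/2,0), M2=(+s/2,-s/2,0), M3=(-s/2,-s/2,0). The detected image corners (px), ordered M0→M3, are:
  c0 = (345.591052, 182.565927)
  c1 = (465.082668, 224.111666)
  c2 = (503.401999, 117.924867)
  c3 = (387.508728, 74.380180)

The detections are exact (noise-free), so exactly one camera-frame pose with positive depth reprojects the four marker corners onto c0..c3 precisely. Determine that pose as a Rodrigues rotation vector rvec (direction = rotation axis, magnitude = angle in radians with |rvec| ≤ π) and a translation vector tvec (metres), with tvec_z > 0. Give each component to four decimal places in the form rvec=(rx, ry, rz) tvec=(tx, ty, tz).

rvec=(-0.0802, -0.1486, 0.3424) tvec=(0.1314, -0.1332, 0.6982)

Intrinsics K: fx=629.3, fy=565.3, cx=308.0, cy=257.3
Marker side s = 0.144 m; corners in marker frame (Z=0):
  M0 = (-0.0720, +0.0720, 0)
  M1 = (+0.0720, +0.0720, 0)
  M2 = (+0.0720, -0.0720, 0)
  M3 = (-0.0720, -0.0720, 0)
Detected image corners:
  c0 = (345.591052, 182.565927) px
  c1 = (465.082668, 224.111666) px
  c2 = (503.401999, 117.924867) px
  c3 = (387.508728, 74.380180) px
Planar DLT: solve 8×8 A·h = b for H (H[2,2]=1):
  H  [+897.28019 -341.44580 +426.40789]
  H  [+323.72496 +722.07299 +149.46248]
  H  [+0.18831 -0.14813 +1.00000]
B = K⁻¹H; ‖b₁‖=1.432226, ‖b₂‖=1.432226; λ = 2/(‖b₁‖+‖b₂‖) = 0.698214, sign → tz>0 ⇒ λ=+0.698214
r₁ = λ·B[:,0] = (+0.93119,+0.34000,+0.13148); r₂ = λ·B[:,1] = (-0.32822,+0.93892,-0.10343)
r₃ = r₁×r₂ = (-0.15861,+0.05316,+0.98591); SVD([r₁ r₂ r₃]) → R = UVᵀ:
  R  [+0.93119 -0.32822 -0.15861]
  R  [+0.34000 +0.93892 +0.05316]
  R  [+0.13148 -0.10343 +0.98591]
t = (+0.13137, -0.13319, +0.69821) m
tr R = 2.856023; θ = arccos((tr R − 1)/2) = 0.381757 rad = 21.873°
axis k = ((R−Rᵀ)₃₂, (R−Rᵀ)₁₃, (R−Rᵀ)₂₁) / (2 sinθ) = (-0.210151, -0.389330, +0.896805)
rvec = θ·k = (-0.080227, -0.148629, +0.342362)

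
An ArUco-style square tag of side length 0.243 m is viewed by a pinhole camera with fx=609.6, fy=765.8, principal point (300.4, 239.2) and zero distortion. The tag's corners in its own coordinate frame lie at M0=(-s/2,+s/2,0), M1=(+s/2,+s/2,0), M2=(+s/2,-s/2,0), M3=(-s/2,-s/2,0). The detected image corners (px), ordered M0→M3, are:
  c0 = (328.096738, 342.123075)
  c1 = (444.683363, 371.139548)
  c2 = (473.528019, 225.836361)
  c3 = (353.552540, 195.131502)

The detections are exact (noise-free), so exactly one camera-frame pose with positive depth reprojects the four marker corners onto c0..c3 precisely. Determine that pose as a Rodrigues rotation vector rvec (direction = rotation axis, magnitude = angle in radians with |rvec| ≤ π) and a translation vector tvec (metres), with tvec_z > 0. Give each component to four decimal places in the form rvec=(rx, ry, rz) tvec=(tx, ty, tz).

Intrinsics K: fx=609.6, fy=765.8, cx=300.4, cy=239.2
Marker side s = 0.243 m; corners in marker frame (Z=0):
  M0 = (-0.1215, +0.1215, 0)
  M1 = (+0.1215, +0.1215, 0)
  M2 = (+0.1215, -0.1215, 0)
  M3 = (-0.1215, -0.1215, 0)
Detected image corners:
  c0 = (328.096738, 342.123075) px
  c1 = (444.683363, 371.139548) px
  c2 = (473.528019, 225.836361) px
  c3 = (353.552540, 195.131502) px
Planar DLT: solve 8×8 A·h = b for H (H[2,2]=1):
  H  [+495.60864 -62.53393 +399.92318]
  H  [+129.18341 +636.31092 +284.69072]
  H  [+0.02240 +0.12305 +1.00000]
B = K⁻¹H; ‖b₁‖=0.818412, ‖b₂‖=0.818412; λ = 2/(‖b₁‖+‖b₂‖) = 1.221878, sign → tz>0 ⇒ λ=+1.221878
r₁ = λ·B[:,0] = (+0.97991,+0.19757,+0.02737); r₂ = λ·B[:,1] = (-0.19943,+0.96831,+0.15035)
r₃ = r₁×r₂ = (+0.00320,-0.15279,+0.98825); SVD([r₁ r₂ r₃]) → R = UVᵀ:
  R  [+0.97991 -0.19943 +0.00320]
  R  [+0.19757 +0.96831 -0.15279]
  R  [+0.02737 +0.15035 +0.98825]
t = (+0.19948, +0.07258, +1.22188) m
tr R = 2.936470; θ = arccos((tr R − 1)/2) = 0.252724 rad = 14.480°
axis k = ((R−Rᵀ)₃₂, (R−Rᵀ)₁₃, (R−Rᵀ)₂₁) / (2 sinθ) = (+0.606165, -0.048333, +0.793869)
rvec = θ·k = (+0.153192, -0.012215, +0.200630)

rvec=(0.1532, -0.0122, 0.2006) tvec=(0.1995, 0.0726, 1.2219)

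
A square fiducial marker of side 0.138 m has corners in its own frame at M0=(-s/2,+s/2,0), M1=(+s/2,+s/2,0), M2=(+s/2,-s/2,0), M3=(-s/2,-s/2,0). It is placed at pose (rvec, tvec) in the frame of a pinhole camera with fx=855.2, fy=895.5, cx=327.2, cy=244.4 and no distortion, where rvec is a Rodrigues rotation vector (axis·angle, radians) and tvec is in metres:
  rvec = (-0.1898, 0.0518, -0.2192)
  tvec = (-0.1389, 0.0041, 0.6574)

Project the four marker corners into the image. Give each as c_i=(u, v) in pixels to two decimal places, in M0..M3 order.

c0=(73.64, 362.84) c1=(251.18, 321.08) c2=(216.93, 140.91) c3=(46.62, 182.14)

Intrinsics K: fx=855.2, fy=895.5, cx=327.2, cy=244.4
Marker side s = 0.138 m; corners in marker frame (Z=0):
  M0 = (-0.0690, +0.0690, 0)
  M1 = (+0.0690, +0.0690, 0)
  M2 = (+0.0690, -0.0690, 0)
  M3 = (-0.0690, -0.0690, 0)
rvec = (-0.1898, 0.0518, -0.2192), |rvec| = θ = 0.29454 rad = 16.876°
Rodrigues: sinθ=0.29030, 1−cosθ=0.04307; R = I + sinθ·[k]× + (1−cosθ)·[k]×²:
    [+0.97482 +0.21116 +0.07171]
    [-0.22092 +0.95827 +0.18143]
    [-0.03040 -0.19270 +0.98079]
t = (-0.1389, 0.0041, 0.6574) m
M0: Pc = R·M0+t = (-0.19159, +0.08546, +0.64620); u = 855.2·(-0.19159)/0.64620 + 327.2 = 73.6419, v = 895.5·(+0.08546)/0.64620 + 244.4 = 362.8355
M1: Pc = R·M1+t = (-0.05707, +0.05498, +0.64201); u = 855.2·(-0.05707)/0.64201 + 327.2 = 251.1820, v = 895.5·(+0.05498)/0.64201 + 244.4 = 321.0840
M2: Pc = R·M2+t = (-0.08621, -0.07726, +0.66860); u = 855.2·(-0.08621)/0.66860 + 327.2 = 216.9320, v = 895.5·(-0.07726)/0.66860 + 244.4 = 140.9148
M3: Pc = R·M3+t = (-0.22073, -0.04678, +0.67279); u = 855.2·(-0.22073)/0.67279 + 327.2 = 46.6230, v = 895.5·(-0.04678)/0.67279 + 244.4 = 182.1396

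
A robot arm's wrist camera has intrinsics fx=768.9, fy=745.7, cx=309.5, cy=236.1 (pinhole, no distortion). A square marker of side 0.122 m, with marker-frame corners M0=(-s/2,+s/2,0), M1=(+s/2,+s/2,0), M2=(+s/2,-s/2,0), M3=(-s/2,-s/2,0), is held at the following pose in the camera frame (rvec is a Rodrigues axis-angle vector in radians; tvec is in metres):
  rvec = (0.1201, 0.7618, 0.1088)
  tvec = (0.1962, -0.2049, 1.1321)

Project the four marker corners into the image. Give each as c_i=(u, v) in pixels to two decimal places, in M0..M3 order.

c0=(406.39, 139.44) c1=(475.02, 143.85) c2=(482.51, 59.25) c3=(412.30, 60.80)

Intrinsics K: fx=768.9, fy=745.7, cx=309.5, cy=236.1
Marker side s = 0.122 m; corners in marker frame (Z=0):
  M0 = (-0.0610, +0.0610, 0)
  M1 = (+0.0610, +0.0610, 0)
  M2 = (+0.0610, -0.0610, 0)
  M3 = (-0.0610, -0.0610, 0)
rvec = (0.1201, 0.7618, 0.1088), |rvec| = θ = 0.77885 rad = 44.625°
Rodrigues: sinθ=0.70246, 1−cosθ=0.28828; R = I + sinθ·[k]× + (1−cosθ)·[k]×²:
    [+0.71858 -0.05465 +0.69329]
    [+0.14161 +0.98752 -0.06893]
    [-0.68087 +0.14771 +0.71735]
t = (0.1962, -0.2049, 1.1321) m
M0: Pc = R·M0+t = (+0.14903, -0.15330, +1.18264); u = 768.9·(+0.14903)/1.18264 + 309.5 = 406.3944, v = 745.7·(-0.15330)/1.18264 + 236.1 = 139.4391
M1: Pc = R·M1+t = (+0.23670, -0.13602, +1.09958); u = 768.9·(+0.23670)/1.09958 + 309.5 = 475.0168, v = 745.7·(-0.13602)/1.09958 + 236.1 = 143.8532
M2: Pc = R·M2+t = (+0.24337, -0.25650, +1.08156); u = 768.9·(+0.24337)/1.08156 + 309.5 = 482.5144, v = 745.7·(-0.25650)/1.08156 + 236.1 = 59.2507
M3: Pc = R·M3+t = (+0.15570, -0.27378, +1.16462); u = 768.9·(+0.15570)/1.16462 + 309.5 = 412.2954, v = 745.7·(-0.27378)/1.16462 + 236.1 = 60.8026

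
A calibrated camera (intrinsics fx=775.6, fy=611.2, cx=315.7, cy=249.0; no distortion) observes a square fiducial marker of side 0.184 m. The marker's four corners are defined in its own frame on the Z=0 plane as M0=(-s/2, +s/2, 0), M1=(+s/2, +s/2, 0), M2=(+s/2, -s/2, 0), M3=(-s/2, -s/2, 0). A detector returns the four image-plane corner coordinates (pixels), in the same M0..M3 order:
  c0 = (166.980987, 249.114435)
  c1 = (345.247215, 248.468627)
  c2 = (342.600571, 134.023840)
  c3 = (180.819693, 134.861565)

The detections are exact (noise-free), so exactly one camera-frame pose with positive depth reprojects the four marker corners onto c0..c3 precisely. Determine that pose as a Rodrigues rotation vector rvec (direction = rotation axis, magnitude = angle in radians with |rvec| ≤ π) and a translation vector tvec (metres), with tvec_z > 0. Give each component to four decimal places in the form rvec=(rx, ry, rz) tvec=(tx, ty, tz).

rvec=(-0.4593, 0.0114, -0.0021) tvec=(-0.0615, -0.0827, 0.8406)

Intrinsics K: fx=775.6, fy=611.2, cx=315.7, cy=249.0
Marker side s = 0.184 m; corners in marker frame (Z=0):
  M0 = (-0.0920, +0.0920, 0)
  M1 = (+0.0920, +0.0920, 0)
  M2 = (+0.0920, -0.0920, 0)
  M3 = (-0.0920, -0.0920, 0)
Detected image corners:
  c0 = (166.980987, 249.114435) px
  c1 = (345.247215, 248.468627) px
  c2 = (342.600571, 134.023840) px
  c3 = (180.819693, 134.861565) px
Planar DLT: solve 8×8 A·h = b for H (H[2,2]=1):
  H  [+918.62022 -167.00611 +258.94977]
  H  [-6.45998 +520.40825 +188.84358]
  H  [-0.01254 -0.52737 +1.00000]
B = K⁻¹H; ‖b₁‖=1.189583, ‖b₂‖=1.189583; λ = 2/(‖b₁‖+‖b₂‖) = 0.840630, sign → tz>0 ⇒ λ=+0.840630
r₁ = λ·B[:,0] = (+0.99993,-0.00459,-0.01054); r₂ = λ·B[:,1] = (-0.00056,+0.89636,-0.44332)
r₃ = r₁×r₂ = (+0.01149,+0.44330,+0.89630); SVD([r₁ r₂ r₃]) → R = UVᵀ:
  R  [+0.99993 -0.00056 +0.01149]
  R  [-0.00459 +0.89636 +0.44330]
  R  [-0.01054 -0.44332 +0.89630]
t = (-0.06151, -0.08274, +0.84063) m
tr R = 2.792599; θ = arccos((tr R − 1)/2) = 0.459443 rad = 26.324°
axis k = ((R−Rᵀ)₃₂, (R−Rᵀ)₁₃, (R−Rᵀ)₂₁) / (2 sinθ) = (-0.999681, +0.024838, -0.004543)
rvec = θ·k = (-0.459296, +0.011412, -0.002087)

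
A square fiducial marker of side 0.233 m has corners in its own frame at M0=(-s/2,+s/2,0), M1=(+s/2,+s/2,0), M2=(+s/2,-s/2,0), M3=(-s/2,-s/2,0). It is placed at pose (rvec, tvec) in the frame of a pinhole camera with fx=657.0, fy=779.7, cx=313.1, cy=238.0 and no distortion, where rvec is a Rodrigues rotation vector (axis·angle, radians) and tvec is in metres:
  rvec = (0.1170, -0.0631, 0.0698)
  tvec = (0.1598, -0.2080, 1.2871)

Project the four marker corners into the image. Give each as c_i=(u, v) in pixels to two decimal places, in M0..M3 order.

c0=(331.03, 177.53) c1=(447.32, 187.40) c2=(458.85, 45.90) c3=(340.27, 34.08)

Intrinsics K: fx=657.0, fy=779.7, cx=313.1, cy=238.0
Marker side s = 0.233 m; corners in marker frame (Z=0):
  M0 = (-0.1165, +0.1165, 0)
  M1 = (+0.1165, +0.1165, 0)
  M2 = (+0.1165, -0.1165, 0)
  M3 = (-0.1165, -0.1165, 0)
rvec = (0.1170, -0.0631, 0.0698), |rvec| = θ = 0.15014 rad = 8.603°
Rodrigues: sinθ=0.14958, 1−cosθ=0.01125; R = I + sinθ·[k]× + (1−cosθ)·[k]×²:
    [+0.99558 -0.07322 -0.05879]
    [+0.06585 +0.99074 -0.11876]
    [+0.06694 +0.11436 +0.99118]
t = (0.1598, -0.2080, 1.2871) m
M0: Pc = R·M0+t = (+0.03528, -0.10025, +1.29262); u = 657.0·(+0.03528)/1.29262 + 313.1 = 331.0339, v = 779.7·(-0.10025)/1.29262 + 238.0 = 177.5294
M1: Pc = R·M1+t = (+0.26725, -0.08491, +1.30822); u = 657.0·(+0.26725)/1.30822 + 313.1 = 447.3176, v = 779.7·(-0.08491)/1.30822 + 238.0 = 187.3953
M2: Pc = R·M2+t = (+0.28432, -0.31575, +1.28158); u = 657.0·(+0.28432)/1.28158 + 313.1 = 458.8545, v = 779.7·(-0.31575)/1.28158 + 238.0 = 45.9009
M3: Pc = R·M3+t = (+0.05235, -0.33109, +1.26598); u = 657.0·(+0.05235)/1.26598 + 313.1 = 340.2654, v = 779.7·(-0.33109)/1.26598 + 238.0 = 34.0841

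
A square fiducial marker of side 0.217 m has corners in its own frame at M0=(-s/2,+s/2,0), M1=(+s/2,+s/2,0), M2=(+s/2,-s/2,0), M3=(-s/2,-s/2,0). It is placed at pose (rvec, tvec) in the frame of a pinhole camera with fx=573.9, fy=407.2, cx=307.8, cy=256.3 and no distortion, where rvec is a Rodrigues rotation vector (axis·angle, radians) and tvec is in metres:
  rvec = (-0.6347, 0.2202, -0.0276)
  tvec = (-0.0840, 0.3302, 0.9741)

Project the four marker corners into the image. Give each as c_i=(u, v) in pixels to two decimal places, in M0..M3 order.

Intrinsics K: fx=573.9, fy=407.2, cx=307.8, cy=256.3
Marker side s = 0.217 m; corners in marker frame (Z=0):
  M0 = (-0.1085, +0.1085, 0)
  M1 = (+0.1085, +0.1085, 0)
  M2 = (+0.1085, -0.1085, 0)
  M3 = (-0.1085, -0.1085, 0)
rvec = (-0.6347, 0.2202, -0.0276), |rvec| = θ = 0.67238 rad = 38.524°
Rodrigues: sinθ=0.62285, 1−cosθ=0.21766; R = I + sinθ·[k]× + (1−cosθ)·[k]×²:
    [+0.97629 -0.04172 +0.21241]
    [-0.09285 +0.80569 +0.58502]
    [-0.19555 -0.59087 +0.78271]
t = (-0.0840, 0.3302, 0.9741) m
M0: Pc = R·M0+t = (-0.19445, +0.42769, +0.93121); u = 573.9·(-0.19445)/0.93121 + 307.8 = 187.9586, v = 407.2·(+0.42769)/0.93121 + 256.3 = 443.3218
M1: Pc = R·M1+t = (+0.01740, +0.40754, +0.88877); u = 573.9·(+0.01740)/0.88877 + 307.8 = 319.0360, v = 407.2·(+0.40754)/0.88877 + 256.3 = 443.0193
M2: Pc = R·M2+t = (+0.02645, +0.23271, +1.01699); u = 573.9·(+0.02645)/1.01699 + 307.8 = 322.7283, v = 407.2·(+0.23271)/1.01699 + 256.3 = 349.4755
M3: Pc = R·M3+t = (-0.18540, +0.25286, +1.05943); u = 573.9·(-0.18540)/1.05943 + 307.8 = 207.3669, v = 407.2·(+0.25286)/1.05943 + 256.3 = 353.4881

c0=(187.96, 443.32) c1=(319.04, 443.02) c2=(322.73, 349.48) c3=(207.37, 353.49)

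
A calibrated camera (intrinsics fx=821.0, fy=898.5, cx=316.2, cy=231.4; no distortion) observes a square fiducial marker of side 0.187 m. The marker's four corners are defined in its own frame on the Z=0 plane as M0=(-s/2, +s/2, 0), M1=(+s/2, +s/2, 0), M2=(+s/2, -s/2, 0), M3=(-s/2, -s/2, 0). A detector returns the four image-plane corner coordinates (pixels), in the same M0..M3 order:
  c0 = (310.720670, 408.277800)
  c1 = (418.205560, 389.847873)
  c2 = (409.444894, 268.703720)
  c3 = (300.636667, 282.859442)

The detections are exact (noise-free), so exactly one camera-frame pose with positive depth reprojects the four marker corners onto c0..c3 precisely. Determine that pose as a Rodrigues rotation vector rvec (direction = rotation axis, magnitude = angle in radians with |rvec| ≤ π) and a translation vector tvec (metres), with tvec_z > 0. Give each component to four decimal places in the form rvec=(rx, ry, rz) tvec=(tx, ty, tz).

Intrinsics K: fx=821.0, fy=898.5, cx=316.2, cy=231.4
Marker side s = 0.187 m; corners in marker frame (Z=0):
  M0 = (-0.0935, +0.0935, 0)
  M1 = (+0.0935, +0.0935, 0)
  M2 = (+0.0935, -0.0935, 0)
  M3 = (-0.0935, -0.0935, 0)
Detected image corners:
  c0 = (310.720670, 408.277800) px
  c1 = (418.205560, 389.847873) px
  c2 = (409.444894, 268.703720) px
  c3 = (300.636667, 282.859442) px
Planar DLT: solve 8×8 A·h = b for H (H[2,2]=1):
  H  [+647.32326 +67.85102 +360.74333]
  H  [-22.44771 +675.49279 +337.55689]
  H  [+0.19184 +0.04872 +1.00000]
B = K⁻¹H; ‖b₁‖=0.743605, ‖b₂‖=0.743605; λ = 2/(‖b₁‖+‖b₂‖) = 1.344799, sign → tz>0 ⇒ λ=+1.344799
r₁ = λ·B[:,0] = (+0.96095,-0.10004,+0.25799); r₂ = λ·B[:,1] = (+0.08591,+0.99415,+0.06552)
r₃ = r₁×r₂ = (-0.26303,-0.04080,+0.96392); SVD([r₁ r₂ r₃]) → R = UVᵀ:
  R  [+0.96095 +0.08591 -0.26303]
  R  [-0.10004 +0.99415 -0.04080]
  R  [+0.25799 +0.06552 +0.96392]
t = (+0.07296, +0.15889, +1.34480) m
tr R = 2.919025; θ = arccos((tr R − 1)/2) = 0.285531 rad = 16.360°
axis k = ((R−Rᵀ)₃₂, (R−Rᵀ)₁₃, (R−Rᵀ)₂₁) / (2 sinθ) = (+0.188735, -0.924892, -0.330081)
rvec = θ·k = (+0.053890, -0.264085, -0.094248)

rvec=(0.0539, -0.2641, -0.0942) tvec=(0.0730, 0.1589, 1.3448)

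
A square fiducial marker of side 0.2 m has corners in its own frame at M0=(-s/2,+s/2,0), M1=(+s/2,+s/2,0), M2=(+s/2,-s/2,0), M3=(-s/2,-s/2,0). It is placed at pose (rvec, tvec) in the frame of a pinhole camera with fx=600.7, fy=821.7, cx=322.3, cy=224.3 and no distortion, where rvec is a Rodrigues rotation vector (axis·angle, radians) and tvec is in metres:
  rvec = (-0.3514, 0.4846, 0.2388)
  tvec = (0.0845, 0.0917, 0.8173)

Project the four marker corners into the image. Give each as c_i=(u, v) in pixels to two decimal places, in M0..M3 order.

Intrinsics K: fx=600.7, fy=821.7, cx=322.3, cy=224.3
Marker side s = 0.2 m; corners in marker frame (Z=0):
  M0 = (-0.1000, +0.1000, 0)
  M1 = (+0.1000, +0.1000, 0)
  M2 = (+0.1000, -0.1000, 0)
  M3 = (-0.1000, -0.1000, 0)
rvec = (-0.3514, 0.4846, 0.2388), |rvec| = θ = 0.64447 rad = 36.926°
Rodrigues: sinθ=0.60078, 1−cosθ=0.20058; R = I + sinθ·[k]× + (1−cosθ)·[k]×²:
    [+0.85905 -0.30485 +0.41122]
    [+0.14037 +0.91283 +0.38346]
    [-0.49227 -0.27169 +0.82696]
t = (0.0845, 0.0917, 0.8173) m
M0: Pc = R·M0+t = (-0.03189, +0.16895, +0.83936); u = 600.7·(-0.03189)/0.83936 + 322.3 = 299.4776, v = 821.7·(+0.16895)/0.83936 + 224.3 = 389.6914
M1: Pc = R·M1+t = (+0.13992, +0.19702, +0.74090); u = 600.7·(+0.13992)/0.74090 + 322.3 = 435.7427, v = 821.7·(+0.19702)/0.74090 + 224.3 = 442.8049
M2: Pc = R·M2+t = (+0.20089, +0.01445, +0.79524); u = 600.7·(+0.20089)/0.79524 + 322.3 = 474.0456, v = 821.7·(+0.01445)/0.79524 + 224.3 = 239.2353
M3: Pc = R·M3+t = (+0.02908, -0.01362, +0.89370); u = 600.7·(+0.02908)/0.89370 + 322.3 = 341.8460, v = 821.7·(-0.01362)/0.89370 + 224.3 = 211.7773

c0=(299.48, 389.69) c1=(435.74, 442.80) c2=(474.05, 239.24) c3=(341.85, 211.78)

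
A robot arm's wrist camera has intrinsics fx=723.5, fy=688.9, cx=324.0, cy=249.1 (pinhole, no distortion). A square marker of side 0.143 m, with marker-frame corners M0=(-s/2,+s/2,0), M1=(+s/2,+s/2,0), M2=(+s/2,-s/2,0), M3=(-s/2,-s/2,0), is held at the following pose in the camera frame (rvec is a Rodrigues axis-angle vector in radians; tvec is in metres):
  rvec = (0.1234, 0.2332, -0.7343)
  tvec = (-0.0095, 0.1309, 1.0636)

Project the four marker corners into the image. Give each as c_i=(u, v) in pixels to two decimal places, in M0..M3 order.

c0=(315.64, 395.24) c1=(386.26, 339.33) c2=(319.51, 270.15) c3=(250.85, 328.61)

Intrinsics K: fx=723.5, fy=688.9, cx=324.0, cy=249.1
Marker side s = 0.143 m; corners in marker frame (Z=0):
  M0 = (-0.0715, +0.0715, 0)
  M1 = (+0.0715, +0.0715, 0)
  M2 = (+0.0715, -0.0715, 0)
  M3 = (-0.0715, -0.0715, 0)
rvec = (0.1234, 0.2332, -0.7343), |rvec| = θ = 0.78026 rad = 44.706°
Rodrigues: sinθ=0.70346, 1−cosθ=0.28927; R = I + sinθ·[k]× + (1−cosθ)·[k]×²:
    [+0.71797 +0.67570 +0.16719]
    [-0.64835 +0.73657 -0.19262]
    [-0.25330 +0.02989 +0.96693]
t = (-0.0095, 0.1309, 1.0636) m
M0: Pc = R·M0+t = (-0.01252, +0.22992, +1.08385); u = 723.5·(-0.01252)/1.08385 + 324.0 = 315.6412, v = 688.9·(+0.22992)/1.08385 + 249.1 = 395.2398
M1: Pc = R·M1+t = (+0.09015, +0.13721, +1.04763); u = 723.5·(+0.09015)/1.04763 + 324.0 = 386.2564, v = 688.9·(+0.13721)/1.04763 + 249.1 = 339.3251
M2: Pc = R·M2+t = (-0.00648, +0.03188, +1.04335); u = 723.5·(-0.00648)/1.04335 + 324.0 = 319.5079, v = 688.9·(+0.03188)/1.04335 + 249.1 = 270.1482
M3: Pc = R·M3+t = (-0.10915, +0.12459, +1.07957); u = 723.5·(-0.10915)/1.07957 + 324.0 = 250.8526, v = 688.9·(+0.12459)/1.07957 + 249.1 = 328.6053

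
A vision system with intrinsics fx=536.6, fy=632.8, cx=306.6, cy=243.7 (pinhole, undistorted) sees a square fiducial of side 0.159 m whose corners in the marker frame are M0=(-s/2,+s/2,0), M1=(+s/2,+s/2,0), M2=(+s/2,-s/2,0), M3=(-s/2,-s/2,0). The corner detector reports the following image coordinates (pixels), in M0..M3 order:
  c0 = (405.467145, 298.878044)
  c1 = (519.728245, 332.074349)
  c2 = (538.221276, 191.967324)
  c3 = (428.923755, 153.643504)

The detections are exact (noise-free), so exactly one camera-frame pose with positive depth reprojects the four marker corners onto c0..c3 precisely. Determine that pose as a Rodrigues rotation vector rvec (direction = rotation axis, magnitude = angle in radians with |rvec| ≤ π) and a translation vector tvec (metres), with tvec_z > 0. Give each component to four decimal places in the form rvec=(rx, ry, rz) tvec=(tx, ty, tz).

rvec=(-0.1321, -0.2117, 0.2330) tvec=(0.2130, -0.0005, 0.6805)

Intrinsics K: fx=536.6, fy=632.8, cx=306.6, cy=243.7
Marker side s = 0.159 m; corners in marker frame (Z=0):
  M0 = (-0.0795, +0.0795, 0)
  M1 = (+0.0795, +0.0795, 0)
  M2 = (+0.0795, -0.0795, 0)
  M3 = (-0.0795, -0.0795, 0)
Detected image corners:
  c0 = (405.467145, 298.878044) px
  c1 = (519.728245, 332.074349) px
  c2 = (538.221276, 191.967324) px
  c3 = (428.923755, 153.643504) px
Planar DLT: solve 8×8 A·h = b for H (H[2,2]=1):
  H  [+836.49242 -238.58930 +474.52998]
  H  [+294.22366 +841.70766 +243.25975]
  H  [+0.28274 -0.22622 +1.00000]
B = K⁻¹H; ‖b₁‖=1.469437, ‖b₂‖=1.469437; λ = 2/(‖b₁‖+‖b₂‖) = 0.680533, sign → tz>0 ⇒ λ=+0.680533
r₁ = λ·B[:,0] = (+0.95093,+0.24232,+0.19241); r₂ = λ·B[:,1] = (-0.21462,+0.96449,-0.15395)
r₃ = r₁×r₂ = (-0.22288,+0.10510,+0.96916); SVD([r₁ r₂ r₃]) → R = UVᵀ:
  R  [+0.95093 -0.21462 -0.22288]
  R  [+0.24232 +0.96449 +0.10510]
  R  [+0.19241 -0.15395 +0.96916]
t = (+0.21297, -0.00047, +0.68053) m
tr R = 2.884576; θ = arccos((tr R − 1)/2) = 0.341396 rad = 19.561°
axis k = ((R−Rᵀ)₃₂, (R−Rᵀ)₁₃, (R−Rᵀ)₂₁) / (2 sinθ) = (-0.386876, -0.620209, +0.682399)
rvec = θ·k = (-0.132078, -0.211737, +0.232968)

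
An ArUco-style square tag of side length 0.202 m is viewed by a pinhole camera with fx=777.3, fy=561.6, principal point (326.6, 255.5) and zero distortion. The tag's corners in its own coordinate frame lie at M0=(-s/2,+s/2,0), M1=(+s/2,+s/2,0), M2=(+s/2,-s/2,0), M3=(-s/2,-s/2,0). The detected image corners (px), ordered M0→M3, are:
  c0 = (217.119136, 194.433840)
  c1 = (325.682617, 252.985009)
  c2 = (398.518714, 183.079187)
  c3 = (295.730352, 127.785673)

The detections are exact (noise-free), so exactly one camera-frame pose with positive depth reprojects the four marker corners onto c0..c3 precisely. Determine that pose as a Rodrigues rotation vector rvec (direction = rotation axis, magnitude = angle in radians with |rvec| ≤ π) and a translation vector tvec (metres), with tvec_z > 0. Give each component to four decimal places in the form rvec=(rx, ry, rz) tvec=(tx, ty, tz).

Intrinsics K: fx=777.3, fy=561.6, cx=326.6, cy=255.5
Marker side s = 0.202 m; corners in marker frame (Z=0):
  M0 = (-0.1010, +0.1010, 0)
  M1 = (+0.1010, +0.1010, 0)
  M2 = (+0.1010, -0.1010, 0)
  M3 = (-0.1010, -0.1010, 0)
Detected image corners:
  c0 = (217.119136, 194.433840) px
  c1 = (325.682617, 252.985009) px
  c2 = (398.518714, 183.079187) px
  c3 = (295.730352, 127.785673) px
Planar DLT: solve 8×8 A·h = b for H (H[2,2]=1):
  H  [+520.68871 -460.02504 +310.27996]
  H  [+280.30564 +285.80706 +188.60247]
  H  [-0.00667 -0.27532 +1.00000]
B = K⁻¹H; ‖b₁‖=0.839456, ‖b₂‖=0.839456; λ = 2/(‖b₁‖+‖b₂‖) = 1.191247, sign → tz>0 ⇒ λ=+1.191247
r₁ = λ·B[:,0] = (+0.80132,+0.59819,-0.00794); r₂ = λ·B[:,1] = (-0.56720,+0.75546,-0.32797)
r₃ = r₁×r₂ = (-0.19019,+0.26731,+0.94465); SVD([r₁ r₂ r₃]) → R = UVᵀ:
  R  [+0.80132 -0.56720 -0.19019]
  R  [+0.59819 +0.75546 +0.26731]
  R  [-0.00794 -0.32797 +0.94465]
t = (-0.02501, -0.14190, +1.19125) m
tr R = 2.501426; θ = arccos((tr R − 1)/2) = 0.721656 rad = 41.348°
axis k = ((R−Rᵀ)₃₂, (R−Rᵀ)₁₃, (R−Rᵀ)₂₁) / (2 sinθ) = (-0.450546, -0.137935, +0.882033)
rvec = θ·k = (-0.325139, -0.099541, +0.636524)

rvec=(-0.3251, -0.0995, 0.6365) tvec=(-0.0250, -0.1419, 1.1912)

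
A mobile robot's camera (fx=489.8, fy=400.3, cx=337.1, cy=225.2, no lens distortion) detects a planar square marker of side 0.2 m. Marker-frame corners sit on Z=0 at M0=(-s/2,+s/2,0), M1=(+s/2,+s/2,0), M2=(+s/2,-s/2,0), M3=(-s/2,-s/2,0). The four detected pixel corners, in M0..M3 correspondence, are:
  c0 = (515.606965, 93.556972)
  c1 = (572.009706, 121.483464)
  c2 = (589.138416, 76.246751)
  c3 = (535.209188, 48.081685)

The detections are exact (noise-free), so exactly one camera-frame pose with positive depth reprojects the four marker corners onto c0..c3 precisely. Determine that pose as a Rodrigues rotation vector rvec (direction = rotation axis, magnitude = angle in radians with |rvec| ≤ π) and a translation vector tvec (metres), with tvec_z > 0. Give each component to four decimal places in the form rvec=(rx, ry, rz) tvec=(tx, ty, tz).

rvec=(-0.2116, -0.2490, 0.4223) tvec=(0.6258, -0.4974, 1.4163)

Intrinsics K: fx=489.8, fy=400.3, cx=337.1, cy=225.2
Marker side s = 0.2 m; corners in marker frame (Z=0):
  M0 = (-0.1000, +0.1000, 0)
  M1 = (+0.1000, +0.1000, 0)
  M2 = (+0.1000, -0.1000, 0)
  M3 = (-0.1000, -0.1000, 0)
Detected image corners:
  c0 = (515.606965, 93.556972) px
  c1 = (572.009706, 121.483464) px
  c2 = (589.138416, 76.246751) px
  c3 = (535.209188, 48.081685) px
Planar DLT: solve 8×8 A·h = b for H (H[2,2]=1):
  H  [+351.35274 -190.53755 +553.53238]
  H  [+151.84353 +211.61433 +84.62886]
  H  [+0.13677 -0.17866 +1.00000]
B = K⁻¹H; ‖b₁‖=0.706065, ‖b₂‖=0.706065; λ = 2/(‖b₁‖+‖b₂‖) = 1.416300, sign → tz>0 ⇒ λ=+1.416300
r₁ = λ·B[:,0] = (+0.88265,+0.42826,+0.19371); r₂ = λ·B[:,1] = (-0.37681,+0.89106,-0.25303)
r₃ = r₁×r₂ = (-0.28097,+0.15034,+0.94787); SVD([r₁ r₂ r₃]) → R = UVᵀ:
  R  [+0.88265 -0.37681 -0.28097]
  R  [+0.42826 +0.89106 +0.15034]
  R  [+0.19371 -0.25303 +0.94787]
t = (+0.62583, -0.49735, +1.41630) m
tr R = 2.721578; θ = arccos((tr R − 1)/2) = 0.533979 rad = 30.595°
axis k = ((R−Rᵀ)₃₂, (R−Rᵀ)₁₃, (R−Rᵀ)₂₁) / (2 sinθ) = (-0.396271, -0.466320, +0.790895)
rvec = θ·k = (-0.211600, -0.249005, +0.422321)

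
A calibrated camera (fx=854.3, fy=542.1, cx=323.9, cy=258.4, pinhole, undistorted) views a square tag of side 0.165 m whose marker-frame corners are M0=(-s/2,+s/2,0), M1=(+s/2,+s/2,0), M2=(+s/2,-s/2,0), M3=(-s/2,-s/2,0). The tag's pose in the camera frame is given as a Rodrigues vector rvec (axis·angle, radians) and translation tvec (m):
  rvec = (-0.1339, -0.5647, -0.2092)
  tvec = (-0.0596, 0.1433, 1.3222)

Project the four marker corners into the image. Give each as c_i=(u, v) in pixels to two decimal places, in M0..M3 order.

c0=(251.08, 359.21) c1=(341.23, 342.09) c2=(317.18, 278.19) c3=(226.14, 290.69)

Intrinsics K: fx=854.3, fy=542.1, cx=323.9, cy=258.4
Marker side s = 0.165 m; corners in marker frame (Z=0):
  M0 = (-0.0825, +0.0825, 0)
  M1 = (+0.0825, +0.0825, 0)
  M2 = (+0.0825, -0.0825, 0)
  M3 = (-0.0825, -0.0825, 0)
rvec = (-0.1339, -0.5647, -0.2092), |rvec| = θ = 0.61691 rad = 35.346°
Rodrigues: sinθ=0.57852, 1−cosθ=0.18433; R = I + sinθ·[k]× + (1−cosθ)·[k]×²:
    [+0.82435 +0.23280 -0.51599]
    [-0.15956 +0.97012 +0.18278]
    [+0.54312 -0.06835 +0.83687]
t = (-0.0596, 0.1433, 1.3222) m
M0: Pc = R·M0+t = (-0.10840, +0.23650, +1.27175); u = 854.3·(-0.10840)/1.27175 + 323.9 = 251.0804, v = 542.1·(+0.23650)/1.27175 + 258.4 = 359.2102
M1: Pc = R·M1+t = (+0.02762, +0.21017, +1.36137); u = 854.3·(+0.02762)/1.36137 + 323.9 = 341.2295, v = 542.1·(+0.21017)/1.36137 + 258.4 = 342.0907
M2: Pc = R·M2+t = (-0.01080, +0.05010, +1.37265); u = 854.3·(-0.01080)/1.37265 + 323.9 = 317.1801, v = 542.1·(+0.05010)/1.37265 + 258.4 = 278.1867
M3: Pc = R·M3+t = (-0.14682, +0.07643, +1.28303); u = 854.3·(-0.14682)/1.28303 + 323.9 = 226.1437, v = 542.1·(+0.07643)/1.28303 + 258.4 = 290.6923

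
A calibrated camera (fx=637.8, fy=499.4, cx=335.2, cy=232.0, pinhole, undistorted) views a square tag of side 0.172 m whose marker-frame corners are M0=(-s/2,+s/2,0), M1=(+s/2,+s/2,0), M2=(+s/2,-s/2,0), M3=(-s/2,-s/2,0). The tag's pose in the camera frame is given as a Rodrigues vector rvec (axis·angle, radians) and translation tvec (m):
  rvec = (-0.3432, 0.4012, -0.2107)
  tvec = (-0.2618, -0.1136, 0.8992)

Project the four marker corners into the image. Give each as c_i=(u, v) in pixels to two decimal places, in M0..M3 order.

Intrinsics K: fx=637.8, fy=499.4, cx=335.2, cy=232.0
Marker side s = 0.172 m; corners in marker frame (Z=0):
  M0 = (-0.0860, +0.0860, 0)
  M1 = (+0.0860, +0.0860, 0)
  M2 = (+0.0860, -0.0860, 0)
  M3 = (-0.0860, -0.0860, 0)
rvec = (-0.3432, 0.4012, -0.2107), |rvec| = θ = 0.56846 rad = 32.570°
Rodrigues: sinθ=0.53833, 1−cosθ=0.15727; R = I + sinθ·[k]× + (1−cosθ)·[k]×²:
    [+0.90006 +0.13252 +0.41513]
    [-0.26655 +0.92107 +0.28387]
    [-0.34475 -0.36615 +0.86434]
t = (-0.2618, -0.1136, 0.8992) m
M0: Pc = R·M0+t = (-0.32781, -0.01147, +0.89736); u = 637.8·(-0.32781)/0.89736 + 335.2 = 102.2097, v = 499.4·(-0.01147)/0.89736 + 232.0 = 225.6195
M1: Pc = R·M1+t = (-0.17300, -0.05731, +0.83806); u = 637.8·(-0.17300)/0.83806 + 335.2 = 203.5413, v = 499.4·(-0.05731)/0.83806 + 232.0 = 197.8485
M2: Pc = R·M2+t = (-0.19579, -0.21573, +0.90104); u = 637.8·(-0.19579)/0.90104 + 335.2 = 196.6090, v = 499.4·(-0.21573)/0.90104 + 232.0 = 112.4294
M3: Pc = R·M3+t = (-0.35060, -0.16989, +0.96034); u = 637.8·(-0.35060)/0.96034 + 335.2 = 102.3507, v = 499.4·(-0.16989)/0.96034 + 232.0 = 143.6533

c0=(102.21, 225.62) c1=(203.54, 197.85) c2=(196.61, 112.43) c3=(102.35, 143.65)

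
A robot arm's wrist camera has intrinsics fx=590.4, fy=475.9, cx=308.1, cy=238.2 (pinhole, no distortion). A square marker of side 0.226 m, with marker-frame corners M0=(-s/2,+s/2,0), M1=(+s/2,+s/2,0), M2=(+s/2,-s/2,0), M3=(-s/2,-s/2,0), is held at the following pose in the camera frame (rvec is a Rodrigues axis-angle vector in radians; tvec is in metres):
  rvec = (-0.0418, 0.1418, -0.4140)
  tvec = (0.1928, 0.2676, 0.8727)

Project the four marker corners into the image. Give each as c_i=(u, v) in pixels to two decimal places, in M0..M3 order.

Intrinsics K: fx=590.4, fy=475.9, cx=308.1, cy=238.2
Marker side s = 0.226 m; corners in marker frame (Z=0):
  M0 = (-0.1130, +0.1130, 0)
  M1 = (+0.1130, +0.1130, 0)
  M2 = (+0.1130, -0.1130, 0)
  M3 = (-0.1130, -0.1130, 0)
rvec = (-0.0418, 0.1418, -0.4140), |rvec| = θ = 0.43960 rad = 25.187°
Rodrigues: sinθ=0.42558, 1−cosθ=0.09508; R = I + sinθ·[k]× + (1−cosθ)·[k]×²:
    [+0.90578 +0.39788 +0.14579]
    [-0.40371 +0.91481 +0.01158]
    [-0.12876 -0.06935 +0.98925]
t = (0.1928, 0.2676, 0.8727) m
M0: Pc = R·M0+t = (+0.13541, +0.41659, +0.87941); u = 590.4·(+0.13541)/0.87941 + 308.1 = 399.0064, v = 475.9·(+0.41659)/0.87941 + 238.2 = 463.6419
M1: Pc = R·M1+t = (+0.34011, +0.32535, +0.85031); u = 590.4·(+0.34011)/0.85031 + 308.1 = 544.2517, v = 475.9·(+0.32535)/0.85031 + 238.2 = 420.2932
M2: Pc = R·M2+t = (+0.25019, +0.11861, +0.86599); u = 590.4·(+0.25019)/0.86599 + 308.1 = 478.6731, v = 475.9·(+0.11861)/0.86599 + 238.2 = 303.3800
M3: Pc = R·M3+t = (+0.04549, +0.20985, +0.89509); u = 590.4·(+0.04549)/0.89509 + 308.1 = 338.1030, v = 475.9·(+0.20985)/0.89509 + 238.2 = 349.7706

c0=(399.01, 463.64) c1=(544.25, 420.29) c2=(478.67, 303.38) c3=(338.10, 349.77)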